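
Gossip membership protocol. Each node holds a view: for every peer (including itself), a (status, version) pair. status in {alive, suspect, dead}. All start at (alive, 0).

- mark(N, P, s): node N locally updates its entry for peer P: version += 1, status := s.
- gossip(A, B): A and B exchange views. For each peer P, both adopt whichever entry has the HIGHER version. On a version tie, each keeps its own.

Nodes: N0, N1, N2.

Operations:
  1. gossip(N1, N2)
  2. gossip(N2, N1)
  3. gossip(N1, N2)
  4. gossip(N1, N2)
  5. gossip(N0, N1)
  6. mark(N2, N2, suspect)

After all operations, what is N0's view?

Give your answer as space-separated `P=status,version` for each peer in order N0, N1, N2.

Op 1: gossip N1<->N2 -> N1.N0=(alive,v0) N1.N1=(alive,v0) N1.N2=(alive,v0) | N2.N0=(alive,v0) N2.N1=(alive,v0) N2.N2=(alive,v0)
Op 2: gossip N2<->N1 -> N2.N0=(alive,v0) N2.N1=(alive,v0) N2.N2=(alive,v0) | N1.N0=(alive,v0) N1.N1=(alive,v0) N1.N2=(alive,v0)
Op 3: gossip N1<->N2 -> N1.N0=(alive,v0) N1.N1=(alive,v0) N1.N2=(alive,v0) | N2.N0=(alive,v0) N2.N1=(alive,v0) N2.N2=(alive,v0)
Op 4: gossip N1<->N2 -> N1.N0=(alive,v0) N1.N1=(alive,v0) N1.N2=(alive,v0) | N2.N0=(alive,v0) N2.N1=(alive,v0) N2.N2=(alive,v0)
Op 5: gossip N0<->N1 -> N0.N0=(alive,v0) N0.N1=(alive,v0) N0.N2=(alive,v0) | N1.N0=(alive,v0) N1.N1=(alive,v0) N1.N2=(alive,v0)
Op 6: N2 marks N2=suspect -> (suspect,v1)

Answer: N0=alive,0 N1=alive,0 N2=alive,0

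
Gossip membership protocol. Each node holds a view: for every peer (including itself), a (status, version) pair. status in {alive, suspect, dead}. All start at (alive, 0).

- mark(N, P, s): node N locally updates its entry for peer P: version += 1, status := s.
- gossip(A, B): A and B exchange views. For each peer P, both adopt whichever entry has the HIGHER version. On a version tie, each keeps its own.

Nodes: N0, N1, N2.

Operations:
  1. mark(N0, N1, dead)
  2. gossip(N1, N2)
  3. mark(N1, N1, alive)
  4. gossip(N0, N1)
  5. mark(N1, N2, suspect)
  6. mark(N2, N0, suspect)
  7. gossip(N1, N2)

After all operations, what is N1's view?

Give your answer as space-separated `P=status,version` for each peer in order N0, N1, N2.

Op 1: N0 marks N1=dead -> (dead,v1)
Op 2: gossip N1<->N2 -> N1.N0=(alive,v0) N1.N1=(alive,v0) N1.N2=(alive,v0) | N2.N0=(alive,v0) N2.N1=(alive,v0) N2.N2=(alive,v0)
Op 3: N1 marks N1=alive -> (alive,v1)
Op 4: gossip N0<->N1 -> N0.N0=(alive,v0) N0.N1=(dead,v1) N0.N2=(alive,v0) | N1.N0=(alive,v0) N1.N1=(alive,v1) N1.N2=(alive,v0)
Op 5: N1 marks N2=suspect -> (suspect,v1)
Op 6: N2 marks N0=suspect -> (suspect,v1)
Op 7: gossip N1<->N2 -> N1.N0=(suspect,v1) N1.N1=(alive,v1) N1.N2=(suspect,v1) | N2.N0=(suspect,v1) N2.N1=(alive,v1) N2.N2=(suspect,v1)

Answer: N0=suspect,1 N1=alive,1 N2=suspect,1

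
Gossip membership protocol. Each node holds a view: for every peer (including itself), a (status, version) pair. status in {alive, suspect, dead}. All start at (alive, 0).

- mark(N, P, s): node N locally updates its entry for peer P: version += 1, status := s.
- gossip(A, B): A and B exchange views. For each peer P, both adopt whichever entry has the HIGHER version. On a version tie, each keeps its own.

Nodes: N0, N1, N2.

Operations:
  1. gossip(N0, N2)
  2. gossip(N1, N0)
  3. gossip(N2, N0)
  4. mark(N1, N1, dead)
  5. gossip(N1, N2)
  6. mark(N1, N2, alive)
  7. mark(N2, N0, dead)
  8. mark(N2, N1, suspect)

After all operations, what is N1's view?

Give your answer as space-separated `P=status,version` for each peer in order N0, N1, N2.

Op 1: gossip N0<->N2 -> N0.N0=(alive,v0) N0.N1=(alive,v0) N0.N2=(alive,v0) | N2.N0=(alive,v0) N2.N1=(alive,v0) N2.N2=(alive,v0)
Op 2: gossip N1<->N0 -> N1.N0=(alive,v0) N1.N1=(alive,v0) N1.N2=(alive,v0) | N0.N0=(alive,v0) N0.N1=(alive,v0) N0.N2=(alive,v0)
Op 3: gossip N2<->N0 -> N2.N0=(alive,v0) N2.N1=(alive,v0) N2.N2=(alive,v0) | N0.N0=(alive,v0) N0.N1=(alive,v0) N0.N2=(alive,v0)
Op 4: N1 marks N1=dead -> (dead,v1)
Op 5: gossip N1<->N2 -> N1.N0=(alive,v0) N1.N1=(dead,v1) N1.N2=(alive,v0) | N2.N0=(alive,v0) N2.N1=(dead,v1) N2.N2=(alive,v0)
Op 6: N1 marks N2=alive -> (alive,v1)
Op 7: N2 marks N0=dead -> (dead,v1)
Op 8: N2 marks N1=suspect -> (suspect,v2)

Answer: N0=alive,0 N1=dead,1 N2=alive,1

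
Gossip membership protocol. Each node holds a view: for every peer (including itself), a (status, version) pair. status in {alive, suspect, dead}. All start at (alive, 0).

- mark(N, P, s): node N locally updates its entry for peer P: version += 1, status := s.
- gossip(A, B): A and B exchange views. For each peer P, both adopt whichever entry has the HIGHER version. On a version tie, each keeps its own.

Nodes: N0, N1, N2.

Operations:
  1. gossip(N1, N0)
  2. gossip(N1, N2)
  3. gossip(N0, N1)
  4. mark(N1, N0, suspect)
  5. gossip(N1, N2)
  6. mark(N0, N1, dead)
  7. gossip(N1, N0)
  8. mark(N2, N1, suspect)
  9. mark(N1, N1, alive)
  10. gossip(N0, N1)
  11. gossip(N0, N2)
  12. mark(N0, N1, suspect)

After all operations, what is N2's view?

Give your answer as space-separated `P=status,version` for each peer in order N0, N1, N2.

Answer: N0=suspect,1 N1=alive,2 N2=alive,0

Derivation:
Op 1: gossip N1<->N0 -> N1.N0=(alive,v0) N1.N1=(alive,v0) N1.N2=(alive,v0) | N0.N0=(alive,v0) N0.N1=(alive,v0) N0.N2=(alive,v0)
Op 2: gossip N1<->N2 -> N1.N0=(alive,v0) N1.N1=(alive,v0) N1.N2=(alive,v0) | N2.N0=(alive,v0) N2.N1=(alive,v0) N2.N2=(alive,v0)
Op 3: gossip N0<->N1 -> N0.N0=(alive,v0) N0.N1=(alive,v0) N0.N2=(alive,v0) | N1.N0=(alive,v0) N1.N1=(alive,v0) N1.N2=(alive,v0)
Op 4: N1 marks N0=suspect -> (suspect,v1)
Op 5: gossip N1<->N2 -> N1.N0=(suspect,v1) N1.N1=(alive,v0) N1.N2=(alive,v0) | N2.N0=(suspect,v1) N2.N1=(alive,v0) N2.N2=(alive,v0)
Op 6: N0 marks N1=dead -> (dead,v1)
Op 7: gossip N1<->N0 -> N1.N0=(suspect,v1) N1.N1=(dead,v1) N1.N2=(alive,v0) | N0.N0=(suspect,v1) N0.N1=(dead,v1) N0.N2=(alive,v0)
Op 8: N2 marks N1=suspect -> (suspect,v1)
Op 9: N1 marks N1=alive -> (alive,v2)
Op 10: gossip N0<->N1 -> N0.N0=(suspect,v1) N0.N1=(alive,v2) N0.N2=(alive,v0) | N1.N0=(suspect,v1) N1.N1=(alive,v2) N1.N2=(alive,v0)
Op 11: gossip N0<->N2 -> N0.N0=(suspect,v1) N0.N1=(alive,v2) N0.N2=(alive,v0) | N2.N0=(suspect,v1) N2.N1=(alive,v2) N2.N2=(alive,v0)
Op 12: N0 marks N1=suspect -> (suspect,v3)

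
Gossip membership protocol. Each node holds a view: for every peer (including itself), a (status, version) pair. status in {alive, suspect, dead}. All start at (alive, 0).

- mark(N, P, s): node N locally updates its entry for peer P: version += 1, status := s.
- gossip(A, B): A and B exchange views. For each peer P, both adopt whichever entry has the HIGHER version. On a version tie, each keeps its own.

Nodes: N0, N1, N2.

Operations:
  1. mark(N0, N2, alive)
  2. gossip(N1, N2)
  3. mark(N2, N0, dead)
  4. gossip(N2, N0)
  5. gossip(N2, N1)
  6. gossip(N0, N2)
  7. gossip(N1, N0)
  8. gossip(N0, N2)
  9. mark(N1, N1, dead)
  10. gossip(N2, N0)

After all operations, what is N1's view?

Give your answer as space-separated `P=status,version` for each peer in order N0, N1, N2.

Answer: N0=dead,1 N1=dead,1 N2=alive,1

Derivation:
Op 1: N0 marks N2=alive -> (alive,v1)
Op 2: gossip N1<->N2 -> N1.N0=(alive,v0) N1.N1=(alive,v0) N1.N2=(alive,v0) | N2.N0=(alive,v0) N2.N1=(alive,v0) N2.N2=(alive,v0)
Op 3: N2 marks N0=dead -> (dead,v1)
Op 4: gossip N2<->N0 -> N2.N0=(dead,v1) N2.N1=(alive,v0) N2.N2=(alive,v1) | N0.N0=(dead,v1) N0.N1=(alive,v0) N0.N2=(alive,v1)
Op 5: gossip N2<->N1 -> N2.N0=(dead,v1) N2.N1=(alive,v0) N2.N2=(alive,v1) | N1.N0=(dead,v1) N1.N1=(alive,v0) N1.N2=(alive,v1)
Op 6: gossip N0<->N2 -> N0.N0=(dead,v1) N0.N1=(alive,v0) N0.N2=(alive,v1) | N2.N0=(dead,v1) N2.N1=(alive,v0) N2.N2=(alive,v1)
Op 7: gossip N1<->N0 -> N1.N0=(dead,v1) N1.N1=(alive,v0) N1.N2=(alive,v1) | N0.N0=(dead,v1) N0.N1=(alive,v0) N0.N2=(alive,v1)
Op 8: gossip N0<->N2 -> N0.N0=(dead,v1) N0.N1=(alive,v0) N0.N2=(alive,v1) | N2.N0=(dead,v1) N2.N1=(alive,v0) N2.N2=(alive,v1)
Op 9: N1 marks N1=dead -> (dead,v1)
Op 10: gossip N2<->N0 -> N2.N0=(dead,v1) N2.N1=(alive,v0) N2.N2=(alive,v1) | N0.N0=(dead,v1) N0.N1=(alive,v0) N0.N2=(alive,v1)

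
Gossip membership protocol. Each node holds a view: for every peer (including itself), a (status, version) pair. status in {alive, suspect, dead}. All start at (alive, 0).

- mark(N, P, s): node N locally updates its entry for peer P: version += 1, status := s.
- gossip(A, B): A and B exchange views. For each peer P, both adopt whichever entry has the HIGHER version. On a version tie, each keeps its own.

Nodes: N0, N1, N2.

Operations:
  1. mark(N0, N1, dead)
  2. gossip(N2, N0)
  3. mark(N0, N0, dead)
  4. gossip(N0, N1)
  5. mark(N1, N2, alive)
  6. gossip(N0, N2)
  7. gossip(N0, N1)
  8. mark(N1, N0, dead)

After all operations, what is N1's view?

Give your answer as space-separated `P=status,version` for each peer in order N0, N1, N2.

Answer: N0=dead,2 N1=dead,1 N2=alive,1

Derivation:
Op 1: N0 marks N1=dead -> (dead,v1)
Op 2: gossip N2<->N0 -> N2.N0=(alive,v0) N2.N1=(dead,v1) N2.N2=(alive,v0) | N0.N0=(alive,v0) N0.N1=(dead,v1) N0.N2=(alive,v0)
Op 3: N0 marks N0=dead -> (dead,v1)
Op 4: gossip N0<->N1 -> N0.N0=(dead,v1) N0.N1=(dead,v1) N0.N2=(alive,v0) | N1.N0=(dead,v1) N1.N1=(dead,v1) N1.N2=(alive,v0)
Op 5: N1 marks N2=alive -> (alive,v1)
Op 6: gossip N0<->N2 -> N0.N0=(dead,v1) N0.N1=(dead,v1) N0.N2=(alive,v0) | N2.N0=(dead,v1) N2.N1=(dead,v1) N2.N2=(alive,v0)
Op 7: gossip N0<->N1 -> N0.N0=(dead,v1) N0.N1=(dead,v1) N0.N2=(alive,v1) | N1.N0=(dead,v1) N1.N1=(dead,v1) N1.N2=(alive,v1)
Op 8: N1 marks N0=dead -> (dead,v2)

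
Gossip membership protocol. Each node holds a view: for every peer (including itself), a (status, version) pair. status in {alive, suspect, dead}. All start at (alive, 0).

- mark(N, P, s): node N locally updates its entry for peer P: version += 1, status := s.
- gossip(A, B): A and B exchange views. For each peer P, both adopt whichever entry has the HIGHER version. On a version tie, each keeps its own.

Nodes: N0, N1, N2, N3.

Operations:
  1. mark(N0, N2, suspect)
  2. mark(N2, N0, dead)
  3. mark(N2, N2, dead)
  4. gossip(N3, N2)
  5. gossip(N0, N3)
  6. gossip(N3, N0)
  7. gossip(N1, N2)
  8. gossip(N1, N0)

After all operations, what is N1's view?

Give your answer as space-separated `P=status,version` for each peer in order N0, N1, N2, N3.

Answer: N0=dead,1 N1=alive,0 N2=dead,1 N3=alive,0

Derivation:
Op 1: N0 marks N2=suspect -> (suspect,v1)
Op 2: N2 marks N0=dead -> (dead,v1)
Op 3: N2 marks N2=dead -> (dead,v1)
Op 4: gossip N3<->N2 -> N3.N0=(dead,v1) N3.N1=(alive,v0) N3.N2=(dead,v1) N3.N3=(alive,v0) | N2.N0=(dead,v1) N2.N1=(alive,v0) N2.N2=(dead,v1) N2.N3=(alive,v0)
Op 5: gossip N0<->N3 -> N0.N0=(dead,v1) N0.N1=(alive,v0) N0.N2=(suspect,v1) N0.N3=(alive,v0) | N3.N0=(dead,v1) N3.N1=(alive,v0) N3.N2=(dead,v1) N3.N3=(alive,v0)
Op 6: gossip N3<->N0 -> N3.N0=(dead,v1) N3.N1=(alive,v0) N3.N2=(dead,v1) N3.N3=(alive,v0) | N0.N0=(dead,v1) N0.N1=(alive,v0) N0.N2=(suspect,v1) N0.N3=(alive,v0)
Op 7: gossip N1<->N2 -> N1.N0=(dead,v1) N1.N1=(alive,v0) N1.N2=(dead,v1) N1.N3=(alive,v0) | N2.N0=(dead,v1) N2.N1=(alive,v0) N2.N2=(dead,v1) N2.N3=(alive,v0)
Op 8: gossip N1<->N0 -> N1.N0=(dead,v1) N1.N1=(alive,v0) N1.N2=(dead,v1) N1.N3=(alive,v0) | N0.N0=(dead,v1) N0.N1=(alive,v0) N0.N2=(suspect,v1) N0.N3=(alive,v0)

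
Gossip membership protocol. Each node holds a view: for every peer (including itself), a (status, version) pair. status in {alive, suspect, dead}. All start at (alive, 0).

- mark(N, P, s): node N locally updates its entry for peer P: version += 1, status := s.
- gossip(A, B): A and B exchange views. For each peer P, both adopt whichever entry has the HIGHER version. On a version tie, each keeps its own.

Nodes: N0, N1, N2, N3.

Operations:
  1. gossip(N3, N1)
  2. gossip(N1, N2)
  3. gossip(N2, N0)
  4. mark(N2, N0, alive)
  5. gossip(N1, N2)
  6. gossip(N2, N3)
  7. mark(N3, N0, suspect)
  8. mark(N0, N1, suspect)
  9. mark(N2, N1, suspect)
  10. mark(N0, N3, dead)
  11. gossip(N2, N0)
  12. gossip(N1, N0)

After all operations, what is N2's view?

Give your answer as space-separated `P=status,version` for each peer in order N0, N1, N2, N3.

Op 1: gossip N3<->N1 -> N3.N0=(alive,v0) N3.N1=(alive,v0) N3.N2=(alive,v0) N3.N3=(alive,v0) | N1.N0=(alive,v0) N1.N1=(alive,v0) N1.N2=(alive,v0) N1.N3=(alive,v0)
Op 2: gossip N1<->N2 -> N1.N0=(alive,v0) N1.N1=(alive,v0) N1.N2=(alive,v0) N1.N3=(alive,v0) | N2.N0=(alive,v0) N2.N1=(alive,v0) N2.N2=(alive,v0) N2.N3=(alive,v0)
Op 3: gossip N2<->N0 -> N2.N0=(alive,v0) N2.N1=(alive,v0) N2.N2=(alive,v0) N2.N3=(alive,v0) | N0.N0=(alive,v0) N0.N1=(alive,v0) N0.N2=(alive,v0) N0.N3=(alive,v0)
Op 4: N2 marks N0=alive -> (alive,v1)
Op 5: gossip N1<->N2 -> N1.N0=(alive,v1) N1.N1=(alive,v0) N1.N2=(alive,v0) N1.N3=(alive,v0) | N2.N0=(alive,v1) N2.N1=(alive,v0) N2.N2=(alive,v0) N2.N3=(alive,v0)
Op 6: gossip N2<->N3 -> N2.N0=(alive,v1) N2.N1=(alive,v0) N2.N2=(alive,v0) N2.N3=(alive,v0) | N3.N0=(alive,v1) N3.N1=(alive,v0) N3.N2=(alive,v0) N3.N3=(alive,v0)
Op 7: N3 marks N0=suspect -> (suspect,v2)
Op 8: N0 marks N1=suspect -> (suspect,v1)
Op 9: N2 marks N1=suspect -> (suspect,v1)
Op 10: N0 marks N3=dead -> (dead,v1)
Op 11: gossip N2<->N0 -> N2.N0=(alive,v1) N2.N1=(suspect,v1) N2.N2=(alive,v0) N2.N3=(dead,v1) | N0.N0=(alive,v1) N0.N1=(suspect,v1) N0.N2=(alive,v0) N0.N3=(dead,v1)
Op 12: gossip N1<->N0 -> N1.N0=(alive,v1) N1.N1=(suspect,v1) N1.N2=(alive,v0) N1.N3=(dead,v1) | N0.N0=(alive,v1) N0.N1=(suspect,v1) N0.N2=(alive,v0) N0.N3=(dead,v1)

Answer: N0=alive,1 N1=suspect,1 N2=alive,0 N3=dead,1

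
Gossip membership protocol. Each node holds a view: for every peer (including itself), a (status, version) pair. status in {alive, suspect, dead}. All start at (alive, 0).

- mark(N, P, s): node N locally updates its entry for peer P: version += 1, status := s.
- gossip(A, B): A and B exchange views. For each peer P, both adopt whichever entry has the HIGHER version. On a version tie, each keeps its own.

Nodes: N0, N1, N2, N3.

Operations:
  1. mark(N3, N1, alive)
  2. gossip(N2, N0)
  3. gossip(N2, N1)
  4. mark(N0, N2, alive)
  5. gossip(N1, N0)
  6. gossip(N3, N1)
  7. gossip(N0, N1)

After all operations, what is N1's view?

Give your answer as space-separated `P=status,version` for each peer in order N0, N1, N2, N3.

Op 1: N3 marks N1=alive -> (alive,v1)
Op 2: gossip N2<->N0 -> N2.N0=(alive,v0) N2.N1=(alive,v0) N2.N2=(alive,v0) N2.N3=(alive,v0) | N0.N0=(alive,v0) N0.N1=(alive,v0) N0.N2=(alive,v0) N0.N3=(alive,v0)
Op 3: gossip N2<->N1 -> N2.N0=(alive,v0) N2.N1=(alive,v0) N2.N2=(alive,v0) N2.N3=(alive,v0) | N1.N0=(alive,v0) N1.N1=(alive,v0) N1.N2=(alive,v0) N1.N3=(alive,v0)
Op 4: N0 marks N2=alive -> (alive,v1)
Op 5: gossip N1<->N0 -> N1.N0=(alive,v0) N1.N1=(alive,v0) N1.N2=(alive,v1) N1.N3=(alive,v0) | N0.N0=(alive,v0) N0.N1=(alive,v0) N0.N2=(alive,v1) N0.N3=(alive,v0)
Op 6: gossip N3<->N1 -> N3.N0=(alive,v0) N3.N1=(alive,v1) N3.N2=(alive,v1) N3.N3=(alive,v0) | N1.N0=(alive,v0) N1.N1=(alive,v1) N1.N2=(alive,v1) N1.N3=(alive,v0)
Op 7: gossip N0<->N1 -> N0.N0=(alive,v0) N0.N1=(alive,v1) N0.N2=(alive,v1) N0.N3=(alive,v0) | N1.N0=(alive,v0) N1.N1=(alive,v1) N1.N2=(alive,v1) N1.N3=(alive,v0)

Answer: N0=alive,0 N1=alive,1 N2=alive,1 N3=alive,0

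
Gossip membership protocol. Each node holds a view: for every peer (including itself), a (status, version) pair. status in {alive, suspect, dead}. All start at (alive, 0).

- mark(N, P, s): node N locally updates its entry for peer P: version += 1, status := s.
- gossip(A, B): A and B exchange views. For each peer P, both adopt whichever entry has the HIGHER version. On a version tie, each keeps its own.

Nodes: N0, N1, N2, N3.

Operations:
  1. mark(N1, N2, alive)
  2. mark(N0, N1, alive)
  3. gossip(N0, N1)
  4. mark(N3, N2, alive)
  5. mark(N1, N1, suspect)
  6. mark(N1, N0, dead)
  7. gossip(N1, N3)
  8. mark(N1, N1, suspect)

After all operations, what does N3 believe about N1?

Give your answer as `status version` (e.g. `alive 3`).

Answer: suspect 2

Derivation:
Op 1: N1 marks N2=alive -> (alive,v1)
Op 2: N0 marks N1=alive -> (alive,v1)
Op 3: gossip N0<->N1 -> N0.N0=(alive,v0) N0.N1=(alive,v1) N0.N2=(alive,v1) N0.N3=(alive,v0) | N1.N0=(alive,v0) N1.N1=(alive,v1) N1.N2=(alive,v1) N1.N3=(alive,v0)
Op 4: N3 marks N2=alive -> (alive,v1)
Op 5: N1 marks N1=suspect -> (suspect,v2)
Op 6: N1 marks N0=dead -> (dead,v1)
Op 7: gossip N1<->N3 -> N1.N0=(dead,v1) N1.N1=(suspect,v2) N1.N2=(alive,v1) N1.N3=(alive,v0) | N3.N0=(dead,v1) N3.N1=(suspect,v2) N3.N2=(alive,v1) N3.N3=(alive,v0)
Op 8: N1 marks N1=suspect -> (suspect,v3)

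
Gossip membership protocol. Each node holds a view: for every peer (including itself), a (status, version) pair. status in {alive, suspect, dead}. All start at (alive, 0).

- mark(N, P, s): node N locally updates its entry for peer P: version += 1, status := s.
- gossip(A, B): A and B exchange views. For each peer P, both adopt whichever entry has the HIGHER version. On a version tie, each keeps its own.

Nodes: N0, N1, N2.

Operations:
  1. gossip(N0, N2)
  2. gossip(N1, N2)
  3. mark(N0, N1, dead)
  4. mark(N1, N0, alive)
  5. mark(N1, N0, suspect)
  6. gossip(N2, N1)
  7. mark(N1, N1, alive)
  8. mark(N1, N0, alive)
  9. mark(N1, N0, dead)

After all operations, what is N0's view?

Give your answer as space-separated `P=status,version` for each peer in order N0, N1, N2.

Op 1: gossip N0<->N2 -> N0.N0=(alive,v0) N0.N1=(alive,v0) N0.N2=(alive,v0) | N2.N0=(alive,v0) N2.N1=(alive,v0) N2.N2=(alive,v0)
Op 2: gossip N1<->N2 -> N1.N0=(alive,v0) N1.N1=(alive,v0) N1.N2=(alive,v0) | N2.N0=(alive,v0) N2.N1=(alive,v0) N2.N2=(alive,v0)
Op 3: N0 marks N1=dead -> (dead,v1)
Op 4: N1 marks N0=alive -> (alive,v1)
Op 5: N1 marks N0=suspect -> (suspect,v2)
Op 6: gossip N2<->N1 -> N2.N0=(suspect,v2) N2.N1=(alive,v0) N2.N2=(alive,v0) | N1.N0=(suspect,v2) N1.N1=(alive,v0) N1.N2=(alive,v0)
Op 7: N1 marks N1=alive -> (alive,v1)
Op 8: N1 marks N0=alive -> (alive,v3)
Op 9: N1 marks N0=dead -> (dead,v4)

Answer: N0=alive,0 N1=dead,1 N2=alive,0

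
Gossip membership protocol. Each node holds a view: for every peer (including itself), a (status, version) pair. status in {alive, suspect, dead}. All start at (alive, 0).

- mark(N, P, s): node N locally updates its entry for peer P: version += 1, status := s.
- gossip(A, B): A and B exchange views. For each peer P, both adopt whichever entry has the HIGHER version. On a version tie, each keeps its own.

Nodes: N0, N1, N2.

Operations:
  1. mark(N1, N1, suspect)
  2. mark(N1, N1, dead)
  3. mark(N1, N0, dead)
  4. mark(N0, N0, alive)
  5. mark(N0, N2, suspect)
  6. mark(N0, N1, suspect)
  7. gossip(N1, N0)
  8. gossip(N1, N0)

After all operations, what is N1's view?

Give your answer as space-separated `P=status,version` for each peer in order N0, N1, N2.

Op 1: N1 marks N1=suspect -> (suspect,v1)
Op 2: N1 marks N1=dead -> (dead,v2)
Op 3: N1 marks N0=dead -> (dead,v1)
Op 4: N0 marks N0=alive -> (alive,v1)
Op 5: N0 marks N2=suspect -> (suspect,v1)
Op 6: N0 marks N1=suspect -> (suspect,v1)
Op 7: gossip N1<->N0 -> N1.N0=(dead,v1) N1.N1=(dead,v2) N1.N2=(suspect,v1) | N0.N0=(alive,v1) N0.N1=(dead,v2) N0.N2=(suspect,v1)
Op 8: gossip N1<->N0 -> N1.N0=(dead,v1) N1.N1=(dead,v2) N1.N2=(suspect,v1) | N0.N0=(alive,v1) N0.N1=(dead,v2) N0.N2=(suspect,v1)

Answer: N0=dead,1 N1=dead,2 N2=suspect,1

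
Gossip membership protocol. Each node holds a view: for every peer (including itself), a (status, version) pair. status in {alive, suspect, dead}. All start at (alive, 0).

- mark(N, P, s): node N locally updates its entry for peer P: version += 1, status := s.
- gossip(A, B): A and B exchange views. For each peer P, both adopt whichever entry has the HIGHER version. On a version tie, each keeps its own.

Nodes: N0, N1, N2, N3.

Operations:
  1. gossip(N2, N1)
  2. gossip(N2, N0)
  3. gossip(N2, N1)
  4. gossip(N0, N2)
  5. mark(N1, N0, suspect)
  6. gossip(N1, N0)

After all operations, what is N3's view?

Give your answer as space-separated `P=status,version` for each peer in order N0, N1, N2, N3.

Answer: N0=alive,0 N1=alive,0 N2=alive,0 N3=alive,0

Derivation:
Op 1: gossip N2<->N1 -> N2.N0=(alive,v0) N2.N1=(alive,v0) N2.N2=(alive,v0) N2.N3=(alive,v0) | N1.N0=(alive,v0) N1.N1=(alive,v0) N1.N2=(alive,v0) N1.N3=(alive,v0)
Op 2: gossip N2<->N0 -> N2.N0=(alive,v0) N2.N1=(alive,v0) N2.N2=(alive,v0) N2.N3=(alive,v0) | N0.N0=(alive,v0) N0.N1=(alive,v0) N0.N2=(alive,v0) N0.N3=(alive,v0)
Op 3: gossip N2<->N1 -> N2.N0=(alive,v0) N2.N1=(alive,v0) N2.N2=(alive,v0) N2.N3=(alive,v0) | N1.N0=(alive,v0) N1.N1=(alive,v0) N1.N2=(alive,v0) N1.N3=(alive,v0)
Op 4: gossip N0<->N2 -> N0.N0=(alive,v0) N0.N1=(alive,v0) N0.N2=(alive,v0) N0.N3=(alive,v0) | N2.N0=(alive,v0) N2.N1=(alive,v0) N2.N2=(alive,v0) N2.N3=(alive,v0)
Op 5: N1 marks N0=suspect -> (suspect,v1)
Op 6: gossip N1<->N0 -> N1.N0=(suspect,v1) N1.N1=(alive,v0) N1.N2=(alive,v0) N1.N3=(alive,v0) | N0.N0=(suspect,v1) N0.N1=(alive,v0) N0.N2=(alive,v0) N0.N3=(alive,v0)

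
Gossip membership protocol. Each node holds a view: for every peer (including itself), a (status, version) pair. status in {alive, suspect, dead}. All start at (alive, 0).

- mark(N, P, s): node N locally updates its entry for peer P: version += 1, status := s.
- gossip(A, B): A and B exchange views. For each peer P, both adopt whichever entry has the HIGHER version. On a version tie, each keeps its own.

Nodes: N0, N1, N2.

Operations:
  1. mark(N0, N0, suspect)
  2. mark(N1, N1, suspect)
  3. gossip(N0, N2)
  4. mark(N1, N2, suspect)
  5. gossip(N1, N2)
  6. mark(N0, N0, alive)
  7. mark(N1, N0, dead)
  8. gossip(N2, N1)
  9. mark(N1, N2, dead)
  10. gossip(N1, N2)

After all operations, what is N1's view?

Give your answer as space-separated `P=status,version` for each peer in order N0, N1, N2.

Answer: N0=dead,2 N1=suspect,1 N2=dead,2

Derivation:
Op 1: N0 marks N0=suspect -> (suspect,v1)
Op 2: N1 marks N1=suspect -> (suspect,v1)
Op 3: gossip N0<->N2 -> N0.N0=(suspect,v1) N0.N1=(alive,v0) N0.N2=(alive,v0) | N2.N0=(suspect,v1) N2.N1=(alive,v0) N2.N2=(alive,v0)
Op 4: N1 marks N2=suspect -> (suspect,v1)
Op 5: gossip N1<->N2 -> N1.N0=(suspect,v1) N1.N1=(suspect,v1) N1.N2=(suspect,v1) | N2.N0=(suspect,v1) N2.N1=(suspect,v1) N2.N2=(suspect,v1)
Op 6: N0 marks N0=alive -> (alive,v2)
Op 7: N1 marks N0=dead -> (dead,v2)
Op 8: gossip N2<->N1 -> N2.N0=(dead,v2) N2.N1=(suspect,v1) N2.N2=(suspect,v1) | N1.N0=(dead,v2) N1.N1=(suspect,v1) N1.N2=(suspect,v1)
Op 9: N1 marks N2=dead -> (dead,v2)
Op 10: gossip N1<->N2 -> N1.N0=(dead,v2) N1.N1=(suspect,v1) N1.N2=(dead,v2) | N2.N0=(dead,v2) N2.N1=(suspect,v1) N2.N2=(dead,v2)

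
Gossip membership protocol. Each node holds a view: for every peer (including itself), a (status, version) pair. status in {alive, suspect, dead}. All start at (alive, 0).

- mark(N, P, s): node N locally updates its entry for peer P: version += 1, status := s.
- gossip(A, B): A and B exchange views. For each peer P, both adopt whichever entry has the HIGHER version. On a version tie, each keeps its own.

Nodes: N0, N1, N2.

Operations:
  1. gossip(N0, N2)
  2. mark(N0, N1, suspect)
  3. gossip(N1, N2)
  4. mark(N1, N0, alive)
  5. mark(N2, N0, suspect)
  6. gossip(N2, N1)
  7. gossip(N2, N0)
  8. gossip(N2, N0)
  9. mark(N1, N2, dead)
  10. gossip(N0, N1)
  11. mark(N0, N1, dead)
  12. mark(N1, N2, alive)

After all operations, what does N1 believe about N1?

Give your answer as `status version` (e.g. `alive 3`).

Op 1: gossip N0<->N2 -> N0.N0=(alive,v0) N0.N1=(alive,v0) N0.N2=(alive,v0) | N2.N0=(alive,v0) N2.N1=(alive,v0) N2.N2=(alive,v0)
Op 2: N0 marks N1=suspect -> (suspect,v1)
Op 3: gossip N1<->N2 -> N1.N0=(alive,v0) N1.N1=(alive,v0) N1.N2=(alive,v0) | N2.N0=(alive,v0) N2.N1=(alive,v0) N2.N2=(alive,v0)
Op 4: N1 marks N0=alive -> (alive,v1)
Op 5: N2 marks N0=suspect -> (suspect,v1)
Op 6: gossip N2<->N1 -> N2.N0=(suspect,v1) N2.N1=(alive,v0) N2.N2=(alive,v0) | N1.N0=(alive,v1) N1.N1=(alive,v0) N1.N2=(alive,v0)
Op 7: gossip N2<->N0 -> N2.N0=(suspect,v1) N2.N1=(suspect,v1) N2.N2=(alive,v0) | N0.N0=(suspect,v1) N0.N1=(suspect,v1) N0.N2=(alive,v0)
Op 8: gossip N2<->N0 -> N2.N0=(suspect,v1) N2.N1=(suspect,v1) N2.N2=(alive,v0) | N0.N0=(suspect,v1) N0.N1=(suspect,v1) N0.N2=(alive,v0)
Op 9: N1 marks N2=dead -> (dead,v1)
Op 10: gossip N0<->N1 -> N0.N0=(suspect,v1) N0.N1=(suspect,v1) N0.N2=(dead,v1) | N1.N0=(alive,v1) N1.N1=(suspect,v1) N1.N2=(dead,v1)
Op 11: N0 marks N1=dead -> (dead,v2)
Op 12: N1 marks N2=alive -> (alive,v2)

Answer: suspect 1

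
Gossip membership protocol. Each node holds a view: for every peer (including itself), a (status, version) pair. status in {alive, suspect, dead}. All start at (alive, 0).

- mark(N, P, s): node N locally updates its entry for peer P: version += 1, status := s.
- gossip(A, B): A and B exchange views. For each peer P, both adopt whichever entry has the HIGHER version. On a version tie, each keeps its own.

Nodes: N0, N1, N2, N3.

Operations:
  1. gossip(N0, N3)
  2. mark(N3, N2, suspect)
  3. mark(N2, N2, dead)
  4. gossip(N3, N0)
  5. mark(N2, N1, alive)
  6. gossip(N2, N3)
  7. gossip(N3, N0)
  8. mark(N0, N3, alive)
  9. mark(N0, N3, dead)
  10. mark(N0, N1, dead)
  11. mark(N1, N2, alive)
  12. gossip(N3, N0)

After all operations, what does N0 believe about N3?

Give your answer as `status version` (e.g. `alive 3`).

Answer: dead 2

Derivation:
Op 1: gossip N0<->N3 -> N0.N0=(alive,v0) N0.N1=(alive,v0) N0.N2=(alive,v0) N0.N3=(alive,v0) | N3.N0=(alive,v0) N3.N1=(alive,v0) N3.N2=(alive,v0) N3.N3=(alive,v0)
Op 2: N3 marks N2=suspect -> (suspect,v1)
Op 3: N2 marks N2=dead -> (dead,v1)
Op 4: gossip N3<->N0 -> N3.N0=(alive,v0) N3.N1=(alive,v0) N3.N2=(suspect,v1) N3.N3=(alive,v0) | N0.N0=(alive,v0) N0.N1=(alive,v0) N0.N2=(suspect,v1) N0.N3=(alive,v0)
Op 5: N2 marks N1=alive -> (alive,v1)
Op 6: gossip N2<->N3 -> N2.N0=(alive,v0) N2.N1=(alive,v1) N2.N2=(dead,v1) N2.N3=(alive,v0) | N3.N0=(alive,v0) N3.N1=(alive,v1) N3.N2=(suspect,v1) N3.N3=(alive,v0)
Op 7: gossip N3<->N0 -> N3.N0=(alive,v0) N3.N1=(alive,v1) N3.N2=(suspect,v1) N3.N3=(alive,v0) | N0.N0=(alive,v0) N0.N1=(alive,v1) N0.N2=(suspect,v1) N0.N3=(alive,v0)
Op 8: N0 marks N3=alive -> (alive,v1)
Op 9: N0 marks N3=dead -> (dead,v2)
Op 10: N0 marks N1=dead -> (dead,v2)
Op 11: N1 marks N2=alive -> (alive,v1)
Op 12: gossip N3<->N0 -> N3.N0=(alive,v0) N3.N1=(dead,v2) N3.N2=(suspect,v1) N3.N3=(dead,v2) | N0.N0=(alive,v0) N0.N1=(dead,v2) N0.N2=(suspect,v1) N0.N3=(dead,v2)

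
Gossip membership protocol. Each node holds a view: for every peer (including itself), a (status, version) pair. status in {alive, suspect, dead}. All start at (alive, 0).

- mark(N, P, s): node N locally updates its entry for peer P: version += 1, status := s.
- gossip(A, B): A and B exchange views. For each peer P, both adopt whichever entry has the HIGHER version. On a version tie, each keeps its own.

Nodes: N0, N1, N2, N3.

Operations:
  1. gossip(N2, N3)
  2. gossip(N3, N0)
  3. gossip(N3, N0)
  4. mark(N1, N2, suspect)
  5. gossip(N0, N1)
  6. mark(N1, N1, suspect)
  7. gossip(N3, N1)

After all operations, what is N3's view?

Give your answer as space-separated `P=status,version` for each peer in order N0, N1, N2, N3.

Op 1: gossip N2<->N3 -> N2.N0=(alive,v0) N2.N1=(alive,v0) N2.N2=(alive,v0) N2.N3=(alive,v0) | N3.N0=(alive,v0) N3.N1=(alive,v0) N3.N2=(alive,v0) N3.N3=(alive,v0)
Op 2: gossip N3<->N0 -> N3.N0=(alive,v0) N3.N1=(alive,v0) N3.N2=(alive,v0) N3.N3=(alive,v0) | N0.N0=(alive,v0) N0.N1=(alive,v0) N0.N2=(alive,v0) N0.N3=(alive,v0)
Op 3: gossip N3<->N0 -> N3.N0=(alive,v0) N3.N1=(alive,v0) N3.N2=(alive,v0) N3.N3=(alive,v0) | N0.N0=(alive,v0) N0.N1=(alive,v0) N0.N2=(alive,v0) N0.N3=(alive,v0)
Op 4: N1 marks N2=suspect -> (suspect,v1)
Op 5: gossip N0<->N1 -> N0.N0=(alive,v0) N0.N1=(alive,v0) N0.N2=(suspect,v1) N0.N3=(alive,v0) | N1.N0=(alive,v0) N1.N1=(alive,v0) N1.N2=(suspect,v1) N1.N3=(alive,v0)
Op 6: N1 marks N1=suspect -> (suspect,v1)
Op 7: gossip N3<->N1 -> N3.N0=(alive,v0) N3.N1=(suspect,v1) N3.N2=(suspect,v1) N3.N3=(alive,v0) | N1.N0=(alive,v0) N1.N1=(suspect,v1) N1.N2=(suspect,v1) N1.N3=(alive,v0)

Answer: N0=alive,0 N1=suspect,1 N2=suspect,1 N3=alive,0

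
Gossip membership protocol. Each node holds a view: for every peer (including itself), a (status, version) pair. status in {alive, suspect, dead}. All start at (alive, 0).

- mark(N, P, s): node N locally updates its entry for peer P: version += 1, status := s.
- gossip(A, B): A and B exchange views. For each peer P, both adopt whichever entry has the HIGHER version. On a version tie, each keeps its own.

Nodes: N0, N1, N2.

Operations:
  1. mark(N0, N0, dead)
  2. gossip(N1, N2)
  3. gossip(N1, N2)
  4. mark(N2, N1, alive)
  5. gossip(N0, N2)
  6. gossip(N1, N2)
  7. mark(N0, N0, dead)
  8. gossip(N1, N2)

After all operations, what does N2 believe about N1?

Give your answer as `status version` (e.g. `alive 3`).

Answer: alive 1

Derivation:
Op 1: N0 marks N0=dead -> (dead,v1)
Op 2: gossip N1<->N2 -> N1.N0=(alive,v0) N1.N1=(alive,v0) N1.N2=(alive,v0) | N2.N0=(alive,v0) N2.N1=(alive,v0) N2.N2=(alive,v0)
Op 3: gossip N1<->N2 -> N1.N0=(alive,v0) N1.N1=(alive,v0) N1.N2=(alive,v0) | N2.N0=(alive,v0) N2.N1=(alive,v0) N2.N2=(alive,v0)
Op 4: N2 marks N1=alive -> (alive,v1)
Op 5: gossip N0<->N2 -> N0.N0=(dead,v1) N0.N1=(alive,v1) N0.N2=(alive,v0) | N2.N0=(dead,v1) N2.N1=(alive,v1) N2.N2=(alive,v0)
Op 6: gossip N1<->N2 -> N1.N0=(dead,v1) N1.N1=(alive,v1) N1.N2=(alive,v0) | N2.N0=(dead,v1) N2.N1=(alive,v1) N2.N2=(alive,v0)
Op 7: N0 marks N0=dead -> (dead,v2)
Op 8: gossip N1<->N2 -> N1.N0=(dead,v1) N1.N1=(alive,v1) N1.N2=(alive,v0) | N2.N0=(dead,v1) N2.N1=(alive,v1) N2.N2=(alive,v0)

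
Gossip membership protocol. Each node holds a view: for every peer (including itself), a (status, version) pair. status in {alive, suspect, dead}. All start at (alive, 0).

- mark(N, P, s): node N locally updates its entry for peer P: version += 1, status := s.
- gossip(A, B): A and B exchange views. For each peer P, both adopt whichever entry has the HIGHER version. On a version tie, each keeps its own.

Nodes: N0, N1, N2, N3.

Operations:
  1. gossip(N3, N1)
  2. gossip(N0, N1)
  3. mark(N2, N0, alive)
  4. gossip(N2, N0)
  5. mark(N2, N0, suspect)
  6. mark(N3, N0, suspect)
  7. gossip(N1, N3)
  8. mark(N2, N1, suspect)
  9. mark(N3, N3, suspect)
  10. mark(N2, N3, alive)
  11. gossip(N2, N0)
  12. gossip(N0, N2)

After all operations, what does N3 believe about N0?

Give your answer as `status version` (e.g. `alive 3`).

Answer: suspect 1

Derivation:
Op 1: gossip N3<->N1 -> N3.N0=(alive,v0) N3.N1=(alive,v0) N3.N2=(alive,v0) N3.N3=(alive,v0) | N1.N0=(alive,v0) N1.N1=(alive,v0) N1.N2=(alive,v0) N1.N3=(alive,v0)
Op 2: gossip N0<->N1 -> N0.N0=(alive,v0) N0.N1=(alive,v0) N0.N2=(alive,v0) N0.N3=(alive,v0) | N1.N0=(alive,v0) N1.N1=(alive,v0) N1.N2=(alive,v0) N1.N3=(alive,v0)
Op 3: N2 marks N0=alive -> (alive,v1)
Op 4: gossip N2<->N0 -> N2.N0=(alive,v1) N2.N1=(alive,v0) N2.N2=(alive,v0) N2.N3=(alive,v0) | N0.N0=(alive,v1) N0.N1=(alive,v0) N0.N2=(alive,v0) N0.N3=(alive,v0)
Op 5: N2 marks N0=suspect -> (suspect,v2)
Op 6: N3 marks N0=suspect -> (suspect,v1)
Op 7: gossip N1<->N3 -> N1.N0=(suspect,v1) N1.N1=(alive,v0) N1.N2=(alive,v0) N1.N3=(alive,v0) | N3.N0=(suspect,v1) N3.N1=(alive,v0) N3.N2=(alive,v0) N3.N3=(alive,v0)
Op 8: N2 marks N1=suspect -> (suspect,v1)
Op 9: N3 marks N3=suspect -> (suspect,v1)
Op 10: N2 marks N3=alive -> (alive,v1)
Op 11: gossip N2<->N0 -> N2.N0=(suspect,v2) N2.N1=(suspect,v1) N2.N2=(alive,v0) N2.N3=(alive,v1) | N0.N0=(suspect,v2) N0.N1=(suspect,v1) N0.N2=(alive,v0) N0.N3=(alive,v1)
Op 12: gossip N0<->N2 -> N0.N0=(suspect,v2) N0.N1=(suspect,v1) N0.N2=(alive,v0) N0.N3=(alive,v1) | N2.N0=(suspect,v2) N2.N1=(suspect,v1) N2.N2=(alive,v0) N2.N3=(alive,v1)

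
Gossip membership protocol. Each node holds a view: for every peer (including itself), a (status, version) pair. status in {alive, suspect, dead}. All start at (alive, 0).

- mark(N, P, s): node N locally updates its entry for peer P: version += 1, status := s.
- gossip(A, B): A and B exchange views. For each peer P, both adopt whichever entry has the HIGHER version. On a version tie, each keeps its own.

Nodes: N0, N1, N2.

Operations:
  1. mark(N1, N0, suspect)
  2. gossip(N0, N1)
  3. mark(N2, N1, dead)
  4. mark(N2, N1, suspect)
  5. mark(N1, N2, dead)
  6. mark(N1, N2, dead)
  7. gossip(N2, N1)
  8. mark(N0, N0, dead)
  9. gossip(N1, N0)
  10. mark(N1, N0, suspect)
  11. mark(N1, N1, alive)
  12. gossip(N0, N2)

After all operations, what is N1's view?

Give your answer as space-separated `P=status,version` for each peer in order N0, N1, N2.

Answer: N0=suspect,3 N1=alive,3 N2=dead,2

Derivation:
Op 1: N1 marks N0=suspect -> (suspect,v1)
Op 2: gossip N0<->N1 -> N0.N0=(suspect,v1) N0.N1=(alive,v0) N0.N2=(alive,v0) | N1.N0=(suspect,v1) N1.N1=(alive,v0) N1.N2=(alive,v0)
Op 3: N2 marks N1=dead -> (dead,v1)
Op 4: N2 marks N1=suspect -> (suspect,v2)
Op 5: N1 marks N2=dead -> (dead,v1)
Op 6: N1 marks N2=dead -> (dead,v2)
Op 7: gossip N2<->N1 -> N2.N0=(suspect,v1) N2.N1=(suspect,v2) N2.N2=(dead,v2) | N1.N0=(suspect,v1) N1.N1=(suspect,v2) N1.N2=(dead,v2)
Op 8: N0 marks N0=dead -> (dead,v2)
Op 9: gossip N1<->N0 -> N1.N0=(dead,v2) N1.N1=(suspect,v2) N1.N2=(dead,v2) | N0.N0=(dead,v2) N0.N1=(suspect,v2) N0.N2=(dead,v2)
Op 10: N1 marks N0=suspect -> (suspect,v3)
Op 11: N1 marks N1=alive -> (alive,v3)
Op 12: gossip N0<->N2 -> N0.N0=(dead,v2) N0.N1=(suspect,v2) N0.N2=(dead,v2) | N2.N0=(dead,v2) N2.N1=(suspect,v2) N2.N2=(dead,v2)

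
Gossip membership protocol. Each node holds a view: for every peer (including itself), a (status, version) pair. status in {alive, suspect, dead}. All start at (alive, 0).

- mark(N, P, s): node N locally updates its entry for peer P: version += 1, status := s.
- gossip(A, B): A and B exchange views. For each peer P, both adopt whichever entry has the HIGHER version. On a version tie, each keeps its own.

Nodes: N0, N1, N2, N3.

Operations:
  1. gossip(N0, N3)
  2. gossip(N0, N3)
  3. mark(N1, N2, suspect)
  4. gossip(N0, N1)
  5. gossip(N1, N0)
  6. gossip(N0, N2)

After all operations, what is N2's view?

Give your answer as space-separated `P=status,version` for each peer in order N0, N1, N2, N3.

Op 1: gossip N0<->N3 -> N0.N0=(alive,v0) N0.N1=(alive,v0) N0.N2=(alive,v0) N0.N3=(alive,v0) | N3.N0=(alive,v0) N3.N1=(alive,v0) N3.N2=(alive,v0) N3.N3=(alive,v0)
Op 2: gossip N0<->N3 -> N0.N0=(alive,v0) N0.N1=(alive,v0) N0.N2=(alive,v0) N0.N3=(alive,v0) | N3.N0=(alive,v0) N3.N1=(alive,v0) N3.N2=(alive,v0) N3.N3=(alive,v0)
Op 3: N1 marks N2=suspect -> (suspect,v1)
Op 4: gossip N0<->N1 -> N0.N0=(alive,v0) N0.N1=(alive,v0) N0.N2=(suspect,v1) N0.N3=(alive,v0) | N1.N0=(alive,v0) N1.N1=(alive,v0) N1.N2=(suspect,v1) N1.N3=(alive,v0)
Op 5: gossip N1<->N0 -> N1.N0=(alive,v0) N1.N1=(alive,v0) N1.N2=(suspect,v1) N1.N3=(alive,v0) | N0.N0=(alive,v0) N0.N1=(alive,v0) N0.N2=(suspect,v1) N0.N3=(alive,v0)
Op 6: gossip N0<->N2 -> N0.N0=(alive,v0) N0.N1=(alive,v0) N0.N2=(suspect,v1) N0.N3=(alive,v0) | N2.N0=(alive,v0) N2.N1=(alive,v0) N2.N2=(suspect,v1) N2.N3=(alive,v0)

Answer: N0=alive,0 N1=alive,0 N2=suspect,1 N3=alive,0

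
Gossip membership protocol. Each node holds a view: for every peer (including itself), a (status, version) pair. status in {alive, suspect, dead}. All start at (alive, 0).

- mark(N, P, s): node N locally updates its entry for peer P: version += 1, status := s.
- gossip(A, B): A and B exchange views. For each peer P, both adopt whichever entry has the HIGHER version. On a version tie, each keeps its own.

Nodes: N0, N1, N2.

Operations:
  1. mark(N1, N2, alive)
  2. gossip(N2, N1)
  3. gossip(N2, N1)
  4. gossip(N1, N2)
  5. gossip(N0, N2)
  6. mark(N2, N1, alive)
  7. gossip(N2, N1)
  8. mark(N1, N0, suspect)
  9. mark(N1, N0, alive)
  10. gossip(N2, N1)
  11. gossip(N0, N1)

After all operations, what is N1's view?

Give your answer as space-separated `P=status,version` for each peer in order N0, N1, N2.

Op 1: N1 marks N2=alive -> (alive,v1)
Op 2: gossip N2<->N1 -> N2.N0=(alive,v0) N2.N1=(alive,v0) N2.N2=(alive,v1) | N1.N0=(alive,v0) N1.N1=(alive,v0) N1.N2=(alive,v1)
Op 3: gossip N2<->N1 -> N2.N0=(alive,v0) N2.N1=(alive,v0) N2.N2=(alive,v1) | N1.N0=(alive,v0) N1.N1=(alive,v0) N1.N2=(alive,v1)
Op 4: gossip N1<->N2 -> N1.N0=(alive,v0) N1.N1=(alive,v0) N1.N2=(alive,v1) | N2.N0=(alive,v0) N2.N1=(alive,v0) N2.N2=(alive,v1)
Op 5: gossip N0<->N2 -> N0.N0=(alive,v0) N0.N1=(alive,v0) N0.N2=(alive,v1) | N2.N0=(alive,v0) N2.N1=(alive,v0) N2.N2=(alive,v1)
Op 6: N2 marks N1=alive -> (alive,v1)
Op 7: gossip N2<->N1 -> N2.N0=(alive,v0) N2.N1=(alive,v1) N2.N2=(alive,v1) | N1.N0=(alive,v0) N1.N1=(alive,v1) N1.N2=(alive,v1)
Op 8: N1 marks N0=suspect -> (suspect,v1)
Op 9: N1 marks N0=alive -> (alive,v2)
Op 10: gossip N2<->N1 -> N2.N0=(alive,v2) N2.N1=(alive,v1) N2.N2=(alive,v1) | N1.N0=(alive,v2) N1.N1=(alive,v1) N1.N2=(alive,v1)
Op 11: gossip N0<->N1 -> N0.N0=(alive,v2) N0.N1=(alive,v1) N0.N2=(alive,v1) | N1.N0=(alive,v2) N1.N1=(alive,v1) N1.N2=(alive,v1)

Answer: N0=alive,2 N1=alive,1 N2=alive,1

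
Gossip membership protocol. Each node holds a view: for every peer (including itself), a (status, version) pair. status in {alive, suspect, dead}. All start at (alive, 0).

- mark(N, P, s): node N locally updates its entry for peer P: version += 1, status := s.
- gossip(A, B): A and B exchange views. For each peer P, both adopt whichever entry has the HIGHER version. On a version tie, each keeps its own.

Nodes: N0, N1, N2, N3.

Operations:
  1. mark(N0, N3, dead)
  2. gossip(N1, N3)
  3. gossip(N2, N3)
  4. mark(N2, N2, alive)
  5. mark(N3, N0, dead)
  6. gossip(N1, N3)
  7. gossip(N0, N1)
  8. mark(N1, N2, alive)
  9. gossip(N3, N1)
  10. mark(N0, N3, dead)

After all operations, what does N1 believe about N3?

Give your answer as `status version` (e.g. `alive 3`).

Answer: dead 1

Derivation:
Op 1: N0 marks N3=dead -> (dead,v1)
Op 2: gossip N1<->N3 -> N1.N0=(alive,v0) N1.N1=(alive,v0) N1.N2=(alive,v0) N1.N3=(alive,v0) | N3.N0=(alive,v0) N3.N1=(alive,v0) N3.N2=(alive,v0) N3.N3=(alive,v0)
Op 3: gossip N2<->N3 -> N2.N0=(alive,v0) N2.N1=(alive,v0) N2.N2=(alive,v0) N2.N3=(alive,v0) | N3.N0=(alive,v0) N3.N1=(alive,v0) N3.N2=(alive,v0) N3.N3=(alive,v0)
Op 4: N2 marks N2=alive -> (alive,v1)
Op 5: N3 marks N0=dead -> (dead,v1)
Op 6: gossip N1<->N3 -> N1.N0=(dead,v1) N1.N1=(alive,v0) N1.N2=(alive,v0) N1.N3=(alive,v0) | N3.N0=(dead,v1) N3.N1=(alive,v0) N3.N2=(alive,v0) N3.N3=(alive,v0)
Op 7: gossip N0<->N1 -> N0.N0=(dead,v1) N0.N1=(alive,v0) N0.N2=(alive,v0) N0.N3=(dead,v1) | N1.N0=(dead,v1) N1.N1=(alive,v0) N1.N2=(alive,v0) N1.N3=(dead,v1)
Op 8: N1 marks N2=alive -> (alive,v1)
Op 9: gossip N3<->N1 -> N3.N0=(dead,v1) N3.N1=(alive,v0) N3.N2=(alive,v1) N3.N3=(dead,v1) | N1.N0=(dead,v1) N1.N1=(alive,v0) N1.N2=(alive,v1) N1.N3=(dead,v1)
Op 10: N0 marks N3=dead -> (dead,v2)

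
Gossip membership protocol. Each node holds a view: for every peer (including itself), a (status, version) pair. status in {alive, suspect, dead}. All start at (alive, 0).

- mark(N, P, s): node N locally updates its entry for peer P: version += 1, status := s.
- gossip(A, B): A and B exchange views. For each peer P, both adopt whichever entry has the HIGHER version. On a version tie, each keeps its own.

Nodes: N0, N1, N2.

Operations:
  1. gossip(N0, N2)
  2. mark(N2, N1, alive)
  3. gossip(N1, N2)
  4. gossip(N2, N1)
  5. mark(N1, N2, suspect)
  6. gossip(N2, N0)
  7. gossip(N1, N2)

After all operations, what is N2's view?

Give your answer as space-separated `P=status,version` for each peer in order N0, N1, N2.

Op 1: gossip N0<->N2 -> N0.N0=(alive,v0) N0.N1=(alive,v0) N0.N2=(alive,v0) | N2.N0=(alive,v0) N2.N1=(alive,v0) N2.N2=(alive,v0)
Op 2: N2 marks N1=alive -> (alive,v1)
Op 3: gossip N1<->N2 -> N1.N0=(alive,v0) N1.N1=(alive,v1) N1.N2=(alive,v0) | N2.N0=(alive,v0) N2.N1=(alive,v1) N2.N2=(alive,v0)
Op 4: gossip N2<->N1 -> N2.N0=(alive,v0) N2.N1=(alive,v1) N2.N2=(alive,v0) | N1.N0=(alive,v0) N1.N1=(alive,v1) N1.N2=(alive,v0)
Op 5: N1 marks N2=suspect -> (suspect,v1)
Op 6: gossip N2<->N0 -> N2.N0=(alive,v0) N2.N1=(alive,v1) N2.N2=(alive,v0) | N0.N0=(alive,v0) N0.N1=(alive,v1) N0.N2=(alive,v0)
Op 7: gossip N1<->N2 -> N1.N0=(alive,v0) N1.N1=(alive,v1) N1.N2=(suspect,v1) | N2.N0=(alive,v0) N2.N1=(alive,v1) N2.N2=(suspect,v1)

Answer: N0=alive,0 N1=alive,1 N2=suspect,1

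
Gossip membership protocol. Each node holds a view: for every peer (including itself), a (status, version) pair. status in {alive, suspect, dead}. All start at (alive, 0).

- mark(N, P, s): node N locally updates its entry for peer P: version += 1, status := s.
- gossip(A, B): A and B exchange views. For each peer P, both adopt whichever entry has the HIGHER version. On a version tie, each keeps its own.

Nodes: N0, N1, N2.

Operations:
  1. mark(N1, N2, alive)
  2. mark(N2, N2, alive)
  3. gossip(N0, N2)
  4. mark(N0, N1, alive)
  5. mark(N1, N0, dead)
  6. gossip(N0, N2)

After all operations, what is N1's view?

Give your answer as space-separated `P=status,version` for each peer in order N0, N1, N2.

Answer: N0=dead,1 N1=alive,0 N2=alive,1

Derivation:
Op 1: N1 marks N2=alive -> (alive,v1)
Op 2: N2 marks N2=alive -> (alive,v1)
Op 3: gossip N0<->N2 -> N0.N0=(alive,v0) N0.N1=(alive,v0) N0.N2=(alive,v1) | N2.N0=(alive,v0) N2.N1=(alive,v0) N2.N2=(alive,v1)
Op 4: N0 marks N1=alive -> (alive,v1)
Op 5: N1 marks N0=dead -> (dead,v1)
Op 6: gossip N0<->N2 -> N0.N0=(alive,v0) N0.N1=(alive,v1) N0.N2=(alive,v1) | N2.N0=(alive,v0) N2.N1=(alive,v1) N2.N2=(alive,v1)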